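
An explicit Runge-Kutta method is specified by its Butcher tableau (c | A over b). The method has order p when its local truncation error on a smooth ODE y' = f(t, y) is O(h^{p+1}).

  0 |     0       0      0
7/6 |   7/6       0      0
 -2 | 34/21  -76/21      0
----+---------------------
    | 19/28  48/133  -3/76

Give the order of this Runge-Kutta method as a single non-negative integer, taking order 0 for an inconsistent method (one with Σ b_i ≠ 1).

3

b = (19/28, 48/133, -3/76)
c = (0, 7/6, -2)
Ac = (0, 0, -38/9)
Σ b_i: 19/28·1 + 48/133·1 + (-3/76)·1 = 1 ✓
b·c: 48/133·7/6 + (-3/76)·(-2) = 1/2 ✓
b·c²: 48/133·49/36 + (-3/76)·4 = 1/3 ✓
b·Ac: (-3/76)·(-38/9) = 1/6 ✓; 3 stages ⇒ order 3.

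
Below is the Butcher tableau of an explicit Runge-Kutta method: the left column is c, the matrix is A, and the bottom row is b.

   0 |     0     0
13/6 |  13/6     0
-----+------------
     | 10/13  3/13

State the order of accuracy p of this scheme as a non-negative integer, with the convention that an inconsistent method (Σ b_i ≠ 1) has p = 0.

b = (10/13, 3/13)
c = (0, 13/6)
Σ b_i: 10/13·1 + 3/13·1 = 1 ✓
b·c: 3/13·13/6 = 1/2 ✓; 2 stages ⇒ order 2.

2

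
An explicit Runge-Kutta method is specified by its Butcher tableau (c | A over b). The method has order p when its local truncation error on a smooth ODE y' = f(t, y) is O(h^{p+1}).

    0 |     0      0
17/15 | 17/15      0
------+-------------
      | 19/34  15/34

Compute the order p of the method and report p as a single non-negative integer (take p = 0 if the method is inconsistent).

2

b = (19/34, 15/34)
c = (0, 17/15)
Σ b_i: 19/34·1 + 15/34·1 = 1 ✓
b·c: 15/34·17/15 = 1/2 ✓; 2 stages ⇒ order 2.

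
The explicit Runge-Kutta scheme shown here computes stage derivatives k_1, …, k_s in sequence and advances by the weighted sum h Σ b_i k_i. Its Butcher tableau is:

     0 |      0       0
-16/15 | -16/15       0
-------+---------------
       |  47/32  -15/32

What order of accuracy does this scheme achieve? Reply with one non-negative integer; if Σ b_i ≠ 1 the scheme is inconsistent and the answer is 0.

2

b = (47/32, -15/32)
c = (0, -16/15)
Σ b_i: 47/32·1 + (-15/32)·1 = 1 ✓
b·c: (-15/32)·(-16/15) = 1/2 ✓; 2 stages ⇒ order 2.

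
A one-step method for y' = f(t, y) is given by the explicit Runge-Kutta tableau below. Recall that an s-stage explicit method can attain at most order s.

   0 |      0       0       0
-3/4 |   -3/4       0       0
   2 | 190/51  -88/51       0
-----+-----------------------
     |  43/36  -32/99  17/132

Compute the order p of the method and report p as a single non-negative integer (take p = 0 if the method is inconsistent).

b = (43/36, -32/99, 17/132)
c = (0, -3/4, 2)
Ac = (0, 0, 22/17)
Σ b_i: 43/36·1 + (-32/99)·1 + 17/132·1 = 1 ✓
b·c: (-32/99)·(-3/4) + 17/132·2 = 1/2 ✓
b·c²: (-32/99)·9/16 + 17/132·4 = 1/3 ✓
b·Ac: 17/132·22/17 = 1/6 ✓; 3 stages ⇒ order 3.

3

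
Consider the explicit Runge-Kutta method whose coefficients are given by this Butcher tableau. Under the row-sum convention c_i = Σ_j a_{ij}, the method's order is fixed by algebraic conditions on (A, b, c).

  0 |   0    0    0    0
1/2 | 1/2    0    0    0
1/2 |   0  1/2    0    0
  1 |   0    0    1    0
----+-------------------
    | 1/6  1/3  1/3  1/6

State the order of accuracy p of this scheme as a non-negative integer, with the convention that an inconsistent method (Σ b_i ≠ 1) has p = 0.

b = (1/6, 1/3, 1/3, 1/6)
c = (0, 1/2, 1/2, 1)
Ac = (0, 0, 1/4, 1/2)
Σ b_i: 1/6·1 + 1/3·1 + 1/3·1 + 1/6·1 = 1 ✓
b·c: 1/3·1/2 + 1/3·1/2 + 1/6·1 = 1/2 ✓
b·c²: 1/3·1/4 + 1/3·1/4 + 1/6·1 = 1/3 ✓
b·Ac: 1/3·1/4 + 1/6·1/2 = 1/6 ✓
b·c³: 1/3·1/8 + 1/3·1/8 + 1/6·1 = 1/4 ✓
b·(c∘Ac): 1/3·1/8 + 1/6·1/2 = 1/8 ✓
b·Ac²: 1/3·1/8 + 1/6·1/4 = 1/12 ✓
b·A²c: 1/6·1/4 = 1/24 ✓; 4 stages ⇒ order 4.

4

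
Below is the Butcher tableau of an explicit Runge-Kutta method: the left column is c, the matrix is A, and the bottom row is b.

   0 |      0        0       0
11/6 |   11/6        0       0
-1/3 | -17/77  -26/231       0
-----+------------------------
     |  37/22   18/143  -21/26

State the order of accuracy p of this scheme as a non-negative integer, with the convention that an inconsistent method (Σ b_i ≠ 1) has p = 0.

b = (37/22, 18/143, -21/26)
c = (0, 11/6, -1/3)
Ac = (0, 0, -13/63)
Σ b_i: 37/22·1 + 18/143·1 + (-21/26)·1 = 1 ✓
b·c: 18/143·11/6 + (-21/26)·(-1/3) = 1/2 ✓
b·c²: 18/143·121/36 + (-21/26)·1/9 = 1/3 ✓
b·Ac: (-21/26)·(-13/63) = 1/6 ✓; 3 stages ⇒ order 3.

3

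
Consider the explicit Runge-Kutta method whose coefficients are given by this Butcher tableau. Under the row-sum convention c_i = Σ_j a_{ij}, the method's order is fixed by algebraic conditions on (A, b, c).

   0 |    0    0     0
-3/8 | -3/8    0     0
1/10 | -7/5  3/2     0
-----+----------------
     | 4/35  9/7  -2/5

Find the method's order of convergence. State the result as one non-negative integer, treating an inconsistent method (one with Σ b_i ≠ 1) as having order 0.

b = (4/35, 9/7, -2/5)
c = (0, -3/8, 1/10)
Ac = (0, 0, -9/16)
Σ b_i: 4/35·1 + 9/7·1 + (-2/5)·1 = 1 ✓
b·c: 9/7·(-3/8) + (-2/5)·1/10 = -731/1400 ≠ 1/2 ⇒ order 1.

1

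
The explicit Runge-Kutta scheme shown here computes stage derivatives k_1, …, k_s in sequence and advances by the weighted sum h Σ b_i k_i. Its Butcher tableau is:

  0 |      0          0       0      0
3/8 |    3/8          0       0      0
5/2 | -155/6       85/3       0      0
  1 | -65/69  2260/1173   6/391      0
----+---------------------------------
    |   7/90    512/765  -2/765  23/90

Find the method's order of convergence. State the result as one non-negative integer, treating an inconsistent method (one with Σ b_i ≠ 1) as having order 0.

4

b = (7/90, 512/765, -2/765, 23/90)
c = (0, 3/8, 5/2, 1)
Ac = (0, 0, 85/8, 35/46)
Σ b_i: 7/90·1 + 512/765·1 + (-2/765)·1 + 23/90·1 = 1 ✓
b·c: 512/765·3/8 + (-2/765)·5/2 + 23/90·1 = 1/2 ✓
b·c²: 512/765·9/64 + (-2/765)·25/4 + 23/90·1 = 1/3 ✓
b·Ac: (-2/765)·85/8 + 23/90·35/46 = 1/6 ✓
b·c³: 512/765·27/512 + (-2/765)·125/8 + 23/90·1 = 1/4 ✓
b·(c∘Ac): (-2/765)·425/16 + 23/90·35/46 = 1/8 ✓
b·Ac²: (-2/765)·255/64 + 23/90·135/368 = 1/12 ✓
b·A²c: 23/90·15/92 = 1/24 ✓; 4 stages ⇒ order 4.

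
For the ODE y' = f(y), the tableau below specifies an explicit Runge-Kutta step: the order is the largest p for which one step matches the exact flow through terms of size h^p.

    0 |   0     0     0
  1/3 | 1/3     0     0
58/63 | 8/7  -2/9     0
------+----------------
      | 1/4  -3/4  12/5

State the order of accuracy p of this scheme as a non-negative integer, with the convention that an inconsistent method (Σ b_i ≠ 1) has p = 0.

0

b = (1/4, -3/4, 12/5)
c = (0, 1/3, 58/63)
Ac = (0, 0, -2/27)
Σ b_i: 1/4·1 + (-3/4)·1 + 12/5·1 = 19/10 ≠ 1 ⇒ order 0.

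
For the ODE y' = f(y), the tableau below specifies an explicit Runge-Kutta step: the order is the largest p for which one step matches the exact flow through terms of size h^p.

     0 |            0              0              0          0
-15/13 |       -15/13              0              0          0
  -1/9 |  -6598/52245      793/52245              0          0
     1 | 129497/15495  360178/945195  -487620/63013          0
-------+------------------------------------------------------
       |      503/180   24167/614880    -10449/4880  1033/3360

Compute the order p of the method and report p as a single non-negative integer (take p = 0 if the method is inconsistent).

b = (503/180, 24167/614880, -10449/4880, 1033/3360)
c = (0, -15/13, -1/9, 1)
Ac = (0, 0, -61/3483, 434/1033)
Σ b_i: 503/180·1 + 24167/614880·1 + (-10449/4880)·1 + 1033/3360·1 = 1 ✓
b·c: 24167/614880·(-15/13) + (-10449/4880)·(-1/9) + 1033/3360·1 = 1/2 ✓
b·c²: 24167/614880·225/169 + (-10449/4880)·1/81 + 1033/3360·1 = 1/3 ✓
b·Ac: (-10449/4880)·(-61/3483) + 1033/3360·434/1033 = 1/6 ✓
b·c³: 24167/614880·(-3375/2197) + (-10449/4880)·(-1/729) + 1033/3360·1 = 1/4 ✓
b·(c∘Ac): (-10449/4880)·61/31347 + 1033/3360·434/1033 = 1/8 ✓
b·Ac²: (-10449/4880)·305/15093 + 1033/3360·5530/13429 = 1/12 ✓
b·A²c: 1033/3360·140/1033 = 1/24 ✓; 4 stages ⇒ order 4.

4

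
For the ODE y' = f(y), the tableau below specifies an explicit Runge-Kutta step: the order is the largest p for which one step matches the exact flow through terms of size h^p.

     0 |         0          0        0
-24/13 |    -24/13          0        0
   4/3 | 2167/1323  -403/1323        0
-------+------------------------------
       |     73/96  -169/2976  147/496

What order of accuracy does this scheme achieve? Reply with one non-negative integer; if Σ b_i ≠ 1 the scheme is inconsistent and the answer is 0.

b = (73/96, -169/2976, 147/496)
c = (0, -24/13, 4/3)
Ac = (0, 0, 248/441)
Σ b_i: 73/96·1 + (-169/2976)·1 + 147/496·1 = 1 ✓
b·c: (-169/2976)·(-24/13) + 147/496·4/3 = 1/2 ✓
b·c²: (-169/2976)·576/169 + 147/496·16/9 = 1/3 ✓
b·Ac: 147/496·248/441 = 1/6 ✓; 3 stages ⇒ order 3.

3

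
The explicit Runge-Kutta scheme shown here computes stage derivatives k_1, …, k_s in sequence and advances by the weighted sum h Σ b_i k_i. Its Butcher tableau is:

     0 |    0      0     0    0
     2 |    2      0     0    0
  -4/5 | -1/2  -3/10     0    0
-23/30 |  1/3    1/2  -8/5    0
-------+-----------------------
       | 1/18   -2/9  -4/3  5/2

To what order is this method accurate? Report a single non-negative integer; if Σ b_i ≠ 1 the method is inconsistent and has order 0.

1

b = (1/18, -2/9, -4/3, 5/2)
c = (0, 2, -4/5, -23/30)
Ac = (0, 0, -3/5, 57/25)
Σ b_i: 1/18·1 + (-2/9)·1 + (-4/3)·1 + 5/2·1 = 1 ✓
b·c: (-2/9)·2 + (-4/3)·(-4/5) + 5/2·(-23/30) = -233/180 ≠ 1/2 ⇒ order 1.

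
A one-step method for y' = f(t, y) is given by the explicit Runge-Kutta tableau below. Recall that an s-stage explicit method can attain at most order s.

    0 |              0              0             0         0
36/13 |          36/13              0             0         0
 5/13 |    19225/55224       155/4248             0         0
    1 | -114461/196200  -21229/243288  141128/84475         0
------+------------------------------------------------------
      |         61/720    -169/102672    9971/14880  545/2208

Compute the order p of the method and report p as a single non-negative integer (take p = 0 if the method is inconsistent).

4

b = (61/720, -169/102672, 9971/14880, 545/2208)
c = (0, 36/13, 5/13, 1)
Ac = (0, 0, 155/1534, 437/1090)
Σ b_i: 61/720·1 + (-169/102672)·1 + 9971/14880·1 + 545/2208·1 = 1 ✓
b·c: (-169/102672)·36/13 + 9971/14880·5/13 + 545/2208·1 = 1/2 ✓
b·c²: (-169/102672)·1296/169 + 9971/14880·25/169 + 545/2208·1 = 1/3 ✓
b·Ac: 9971/14880·155/1534 + 545/2208·437/1090 = 1/6 ✓
b·c³: (-169/102672)·46656/2197 + 9971/14880·125/2197 + 545/2208·1 = 1/4 ✓
b·(c∘Ac): 9971/14880·775/19942 + 545/2208·437/1090 = 1/8 ✓
b·Ac²: 9971/14880·2790/9971 + 545/2208·(-46/109) = 1/12 ✓
b·A²c: 545/2208·92/545 = 1/24 ✓; 4 stages ⇒ order 4.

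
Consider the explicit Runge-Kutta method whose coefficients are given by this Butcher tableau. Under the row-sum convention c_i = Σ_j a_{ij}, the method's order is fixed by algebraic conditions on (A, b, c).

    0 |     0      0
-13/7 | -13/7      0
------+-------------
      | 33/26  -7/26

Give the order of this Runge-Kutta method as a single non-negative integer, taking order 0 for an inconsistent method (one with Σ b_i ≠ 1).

2

b = (33/26, -7/26)
c = (0, -13/7)
Σ b_i: 33/26·1 + (-7/26)·1 = 1 ✓
b·c: (-7/26)·(-13/7) = 1/2 ✓; 2 stages ⇒ order 2.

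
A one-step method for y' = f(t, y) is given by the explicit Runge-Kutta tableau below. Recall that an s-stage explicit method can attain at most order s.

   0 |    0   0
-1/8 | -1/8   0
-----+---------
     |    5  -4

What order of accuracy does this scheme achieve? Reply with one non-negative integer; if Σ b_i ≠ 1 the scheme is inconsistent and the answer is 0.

b = (5, -4)
c = (0, -1/8)
Σ b_i: 5·1 + (-4)·1 = 1 ✓
b·c: (-4)·(-1/8) = 1/2 ✓; 2 stages ⇒ order 2.

2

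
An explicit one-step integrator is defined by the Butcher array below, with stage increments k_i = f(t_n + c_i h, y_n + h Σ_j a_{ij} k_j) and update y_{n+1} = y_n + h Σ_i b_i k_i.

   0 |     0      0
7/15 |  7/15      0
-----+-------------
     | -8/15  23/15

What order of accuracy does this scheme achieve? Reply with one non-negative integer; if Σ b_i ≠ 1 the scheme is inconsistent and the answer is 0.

b = (-8/15, 23/15)
c = (0, 7/15)
Σ b_i: (-8/15)·1 + 23/15·1 = 1 ✓
b·c: 23/15·7/15 = 161/225 ≠ 1/2 ⇒ order 1.

1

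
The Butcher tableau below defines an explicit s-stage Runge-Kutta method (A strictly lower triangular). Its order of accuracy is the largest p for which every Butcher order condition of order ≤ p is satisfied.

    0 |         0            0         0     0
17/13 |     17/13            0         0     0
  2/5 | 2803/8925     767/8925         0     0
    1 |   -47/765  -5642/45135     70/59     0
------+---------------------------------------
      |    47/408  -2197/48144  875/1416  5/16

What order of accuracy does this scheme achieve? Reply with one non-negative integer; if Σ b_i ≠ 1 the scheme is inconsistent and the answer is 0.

b = (47/408, -2197/48144, 875/1416, 5/16)
c = (0, 17/13, 2/5, 1)
Ac = (0, 0, 59/525, 14/45)
Σ b_i: 47/408·1 + (-2197/48144)·1 + 875/1416·1 + 5/16·1 = 1 ✓
b·c: (-2197/48144)·17/13 + 875/1416·2/5 + 5/16·1 = 1/2 ✓
b·c²: (-2197/48144)·289/169 + 875/1416·4/25 + 5/16·1 = 1/3 ✓
b·Ac: 875/1416·59/525 + 5/16·14/45 = 1/6 ✓
b·c³: (-2197/48144)·4913/2197 + 875/1416·8/125 + 5/16·1 = 1/4 ✓
b·(c∘Ac): 875/1416·118/2625 + 5/16·14/45 = 1/8 ✓
b·Ac²: 875/1416·1003/6825 + 5/16·(-14/585) = 1/12 ✓
b·A²c: 5/16·2/15 = 1/24 ✓; 4 stages ⇒ order 4.

4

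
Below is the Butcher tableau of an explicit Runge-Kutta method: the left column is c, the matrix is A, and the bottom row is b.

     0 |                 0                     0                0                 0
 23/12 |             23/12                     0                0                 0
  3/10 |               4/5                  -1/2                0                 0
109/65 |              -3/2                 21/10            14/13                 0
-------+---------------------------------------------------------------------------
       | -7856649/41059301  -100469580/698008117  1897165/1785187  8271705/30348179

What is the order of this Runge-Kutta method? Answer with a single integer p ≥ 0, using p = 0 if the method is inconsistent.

3

b = (-7856649/41059301, -100469580/698008117, 1897165/1785187, 8271705/30348179)
c = (0, 23/12, 3/10, 109/65)
Ac = (0, 0, -23/24, 2261/520)
Σ b_i: (-7856649/41059301)·1 + (-100469580/698008117)·1 + 1897165/1785187·1 + 8271705/30348179·1 = 1 ✓
b·c: (-100469580/698008117)·23/12 + 1897165/1785187·3/10 + 8271705/30348179·109/65 = 1/2 ✓
b·c²: (-100469580/698008117)·529/144 + 1897165/1785187·9/100 + 8271705/30348179·11881/4225 = 1/3 ✓
b·Ac: 1897165/1785187·(-23/24) + 8271705/30348179·2261/520 = 1/6 ✓
b·c³: (-100469580/698008117)·12167/1728 + 1897165/1785187·27/1000 + 8271705/30348179·1295029/274625 = 1931271197/6426673200 ≠ 1/4 ⇒ order 3.
b·(c∘Ac): 1897165/1785187·(-23/80) + 8271705/30348179·246449/33800 = 240187471/142814960 ≠ 1/8
b·Ac²: 1897165/1785187·(-529/288) + 8271705/30348179·243719/31200 = 1934705531/10925344440 ≠ 1/12
b·A²c: 8271705/30348179·(-161/156) = -34147295/121392716 ≠ 1/24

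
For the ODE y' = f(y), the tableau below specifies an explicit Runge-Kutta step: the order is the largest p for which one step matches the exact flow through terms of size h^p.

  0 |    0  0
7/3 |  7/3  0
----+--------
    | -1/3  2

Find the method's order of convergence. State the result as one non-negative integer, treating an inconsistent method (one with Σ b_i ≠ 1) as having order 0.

b = (-1/3, 2)
c = (0, 7/3)
Σ b_i: (-1/3)·1 + 2·1 = 5/3 ≠ 1 ⇒ order 0.

0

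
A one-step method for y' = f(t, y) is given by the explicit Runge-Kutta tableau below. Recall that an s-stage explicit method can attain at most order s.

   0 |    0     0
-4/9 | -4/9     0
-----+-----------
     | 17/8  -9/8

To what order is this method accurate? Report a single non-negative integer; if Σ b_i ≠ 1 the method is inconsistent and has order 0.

b = (17/8, -9/8)
c = (0, -4/9)
Σ b_i: 17/8·1 + (-9/8)·1 = 1 ✓
b·c: (-9/8)·(-4/9) = 1/2 ✓; 2 stages ⇒ order 2.

2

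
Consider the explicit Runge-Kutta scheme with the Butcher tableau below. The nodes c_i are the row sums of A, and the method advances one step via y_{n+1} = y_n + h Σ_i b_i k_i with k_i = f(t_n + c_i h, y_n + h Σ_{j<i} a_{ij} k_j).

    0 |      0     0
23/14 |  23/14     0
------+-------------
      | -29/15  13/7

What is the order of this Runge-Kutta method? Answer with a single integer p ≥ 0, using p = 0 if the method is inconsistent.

0

b = (-29/15, 13/7)
c = (0, 23/14)
Σ b_i: (-29/15)·1 + 13/7·1 = -8/105 ≠ 1 ⇒ order 0.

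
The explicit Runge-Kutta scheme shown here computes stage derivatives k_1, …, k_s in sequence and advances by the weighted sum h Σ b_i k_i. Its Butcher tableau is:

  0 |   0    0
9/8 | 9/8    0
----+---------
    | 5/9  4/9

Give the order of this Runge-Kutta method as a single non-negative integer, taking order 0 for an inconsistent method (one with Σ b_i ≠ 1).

b = (5/9, 4/9)
c = (0, 9/8)
Σ b_i: 5/9·1 + 4/9·1 = 1 ✓
b·c: 4/9·9/8 = 1/2 ✓; 2 stages ⇒ order 2.

2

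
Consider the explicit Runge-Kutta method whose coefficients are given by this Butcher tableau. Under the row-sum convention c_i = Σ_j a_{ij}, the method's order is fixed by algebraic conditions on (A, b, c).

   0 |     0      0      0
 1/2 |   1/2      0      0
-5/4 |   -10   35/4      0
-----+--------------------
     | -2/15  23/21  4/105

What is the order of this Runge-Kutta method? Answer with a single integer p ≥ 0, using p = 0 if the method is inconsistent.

3

b = (-2/15, 23/21, 4/105)
c = (0, 1/2, -5/4)
Ac = (0, 0, 35/8)
Σ b_i: (-2/15)·1 + 23/21·1 + 4/105·1 = 1 ✓
b·c: 23/21·1/2 + 4/105·(-5/4) = 1/2 ✓
b·c²: 23/21·1/4 + 4/105·25/16 = 1/3 ✓
b·Ac: 4/105·35/8 = 1/6 ✓; 3 stages ⇒ order 3.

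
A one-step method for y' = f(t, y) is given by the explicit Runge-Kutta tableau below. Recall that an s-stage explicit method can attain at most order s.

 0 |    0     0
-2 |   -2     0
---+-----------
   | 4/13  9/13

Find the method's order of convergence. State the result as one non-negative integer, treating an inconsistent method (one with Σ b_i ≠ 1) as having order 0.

b = (4/13, 9/13)
c = (0, -2)
Σ b_i: 4/13·1 + 9/13·1 = 1 ✓
b·c: 9/13·(-2) = -18/13 ≠ 1/2 ⇒ order 1.

1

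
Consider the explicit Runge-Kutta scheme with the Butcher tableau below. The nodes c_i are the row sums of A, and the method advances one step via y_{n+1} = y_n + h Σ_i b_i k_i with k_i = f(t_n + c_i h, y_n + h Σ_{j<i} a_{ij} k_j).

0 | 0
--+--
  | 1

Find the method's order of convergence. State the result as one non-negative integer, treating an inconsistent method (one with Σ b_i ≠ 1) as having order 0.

b = (1)
c = (0)
Σ b_i: 1·1 = 1 ✓; 1 stage ⇒ order 1.

1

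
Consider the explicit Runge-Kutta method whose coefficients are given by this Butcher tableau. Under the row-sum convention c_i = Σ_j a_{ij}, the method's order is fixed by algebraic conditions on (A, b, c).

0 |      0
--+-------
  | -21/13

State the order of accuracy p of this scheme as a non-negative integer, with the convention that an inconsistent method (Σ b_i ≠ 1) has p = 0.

0

b = (-21/13)
c = (0)
Σ b_i: (-21/13)·1 = -21/13 ≠ 1 ⇒ order 0.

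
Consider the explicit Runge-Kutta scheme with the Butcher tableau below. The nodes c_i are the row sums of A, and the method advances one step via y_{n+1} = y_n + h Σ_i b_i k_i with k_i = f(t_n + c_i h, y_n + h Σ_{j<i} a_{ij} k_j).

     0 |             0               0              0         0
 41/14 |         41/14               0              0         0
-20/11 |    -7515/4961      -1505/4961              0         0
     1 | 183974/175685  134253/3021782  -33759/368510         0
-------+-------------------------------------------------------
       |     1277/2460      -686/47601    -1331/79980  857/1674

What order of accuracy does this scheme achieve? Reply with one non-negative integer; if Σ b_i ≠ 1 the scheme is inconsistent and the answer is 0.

4

b = (1277/2460, -686/47601, -1331/79980, 857/1674)
c = (0, 41/14, -20/11, 1)
Ac = (0, 0, -215/242, 1017/3428)
Σ b_i: 1277/2460·1 + (-686/47601)·1 + (-1331/79980)·1 + 857/1674·1 = 1 ✓
b·c: (-686/47601)·41/14 + (-1331/79980)·(-20/11) + 857/1674·1 = 1/2 ✓
b·c²: (-686/47601)·1681/196 + (-1331/79980)·400/121 + 857/1674·1 = 1/3 ✓
b·Ac: (-1331/79980)·(-215/242) + 857/1674·1017/3428 = 1/6 ✓
b·c³: (-686/47601)·68921/2744 + (-1331/79980)·(-8000/1331) + 857/1674·1 = 1/4 ✓
b·(c∘Ac): (-1331/79980)·2150/1331 + 857/1674·1017/3428 = 1/8 ✓
b·Ac²: (-1331/79980)·(-8815/3388) + 857/1674·3753/47992 = 1/12 ✓
b·A²c: 857/1674·279/3428 = 1/24 ✓; 4 stages ⇒ order 4.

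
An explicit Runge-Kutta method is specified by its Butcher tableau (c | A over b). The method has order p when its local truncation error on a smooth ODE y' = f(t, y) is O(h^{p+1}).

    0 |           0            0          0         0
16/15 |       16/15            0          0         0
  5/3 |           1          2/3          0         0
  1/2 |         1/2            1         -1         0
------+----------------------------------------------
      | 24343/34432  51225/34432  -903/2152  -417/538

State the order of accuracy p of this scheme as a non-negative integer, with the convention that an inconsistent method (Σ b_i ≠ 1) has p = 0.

3

b = (24343/34432, 51225/34432, -903/2152, -417/538)
c = (0, 16/15, 5/3, 1/2)
Ac = (0, 0, 32/45, -3/5)
Σ b_i: 24343/34432·1 + 51225/34432·1 + (-903/2152)·1 + (-417/538)·1 = 1 ✓
b·c: 51225/34432·16/15 + (-903/2152)·5/3 + (-417/538)·1/2 = 1/2 ✓
b·c²: 51225/34432·256/225 + (-903/2152)·25/9 + (-417/538)·1/4 = 1/3 ✓
b·Ac: (-903/2152)·32/45 + (-417/538)·(-3/5) = 1/6 ✓
b·c³: 51225/34432·4096/3375 + (-903/2152)·125/27 + (-417/538)·1/8 = -45319/193680 ≠ 1/4 ⇒ order 3.
b·(c∘Ac): (-903/2152)·32/27 + (-417/538)·(-3/10) = -12821/48420 ≠ 1/8
b·Ac²: (-903/2152)·512/675 + (-417/538)·(-41/25) = 23069/24210 ≠ 1/12
b·A²c: (-417/538)·(-32/45) = 2224/4035 ≠ 1/24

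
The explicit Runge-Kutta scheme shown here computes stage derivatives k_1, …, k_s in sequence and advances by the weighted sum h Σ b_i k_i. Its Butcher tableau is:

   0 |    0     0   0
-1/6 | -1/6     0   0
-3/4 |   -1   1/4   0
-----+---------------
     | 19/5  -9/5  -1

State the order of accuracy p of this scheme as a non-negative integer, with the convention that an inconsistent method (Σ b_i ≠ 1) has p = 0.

b = (19/5, -9/5, -1)
c = (0, -1/6, -3/4)
Ac = (0, 0, -1/24)
Σ b_i: 19/5·1 + (-9/5)·1 + (-1)·1 = 1 ✓
b·c: (-9/5)·(-1/6) + (-1)·(-3/4) = 21/20 ≠ 1/2 ⇒ order 1.

1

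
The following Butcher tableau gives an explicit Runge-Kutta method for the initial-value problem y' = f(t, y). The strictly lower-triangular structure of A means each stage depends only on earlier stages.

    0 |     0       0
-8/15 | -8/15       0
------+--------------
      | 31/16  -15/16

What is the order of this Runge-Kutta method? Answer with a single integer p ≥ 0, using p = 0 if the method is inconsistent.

2

b = (31/16, -15/16)
c = (0, -8/15)
Σ b_i: 31/16·1 + (-15/16)·1 = 1 ✓
b·c: (-15/16)·(-8/15) = 1/2 ✓; 2 stages ⇒ order 2.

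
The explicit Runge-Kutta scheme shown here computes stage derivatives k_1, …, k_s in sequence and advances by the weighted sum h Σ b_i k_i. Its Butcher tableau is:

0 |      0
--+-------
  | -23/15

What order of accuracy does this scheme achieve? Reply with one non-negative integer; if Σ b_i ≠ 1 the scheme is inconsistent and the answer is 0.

0

b = (-23/15)
c = (0)
Σ b_i: (-23/15)·1 = -23/15 ≠ 1 ⇒ order 0.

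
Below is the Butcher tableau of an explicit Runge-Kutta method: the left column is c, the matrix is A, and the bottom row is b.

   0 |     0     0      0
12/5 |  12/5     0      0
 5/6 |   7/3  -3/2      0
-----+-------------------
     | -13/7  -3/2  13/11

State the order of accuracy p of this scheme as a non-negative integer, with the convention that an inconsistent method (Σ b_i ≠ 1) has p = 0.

b = (-13/7, -3/2, 13/11)
c = (0, 12/5, 5/6)
Ac = (0, 0, -18/5)
Σ b_i: (-13/7)·1 + (-3/2)·1 + 13/11·1 = -335/154 ≠ 1 ⇒ order 0.

0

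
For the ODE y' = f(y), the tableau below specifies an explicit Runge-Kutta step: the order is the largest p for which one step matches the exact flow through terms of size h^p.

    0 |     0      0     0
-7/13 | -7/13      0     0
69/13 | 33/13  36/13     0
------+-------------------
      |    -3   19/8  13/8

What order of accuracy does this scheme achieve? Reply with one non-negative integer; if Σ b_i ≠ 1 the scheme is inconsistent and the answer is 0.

1

b = (-3, 19/8, 13/8)
c = (0, -7/13, 69/13)
Ac = (0, 0, -252/169)
Σ b_i: (-3)·1 + 19/8·1 + 13/8·1 = 1 ✓
b·c: 19/8·(-7/13) + 13/8·69/13 = 191/26 ≠ 1/2 ⇒ order 1.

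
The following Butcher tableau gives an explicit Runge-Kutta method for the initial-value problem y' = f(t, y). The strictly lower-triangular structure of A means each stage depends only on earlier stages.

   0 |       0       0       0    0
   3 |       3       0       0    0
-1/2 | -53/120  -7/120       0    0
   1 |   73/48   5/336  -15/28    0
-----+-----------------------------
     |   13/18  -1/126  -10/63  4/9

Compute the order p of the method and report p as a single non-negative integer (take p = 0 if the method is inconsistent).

4

b = (13/18, -1/126, -10/63, 4/9)
c = (0, 3, -1/2, 1)
Ac = (0, 0, -7/40, 5/16)
Σ b_i: 13/18·1 + (-1/126)·1 + (-10/63)·1 + 4/9·1 = 1 ✓
b·c: (-1/126)·3 + (-10/63)·(-1/2) + 4/9·1 = 1/2 ✓
b·c²: (-1/126)·9 + (-10/63)·1/4 + 4/9·1 = 1/3 ✓
b·Ac: (-10/63)·(-7/40) + 4/9·5/16 = 1/6 ✓
b·c³: (-1/126)·27 + (-10/63)·(-1/8) + 4/9·1 = 1/4 ✓
b·(c∘Ac): (-10/63)·7/80 + 4/9·5/16 = 1/8 ✓
b·Ac²: (-10/63)·(-21/40) = 1/12 ✓
b·A²c: 4/9·3/32 = 1/24 ✓; 4 stages ⇒ order 4.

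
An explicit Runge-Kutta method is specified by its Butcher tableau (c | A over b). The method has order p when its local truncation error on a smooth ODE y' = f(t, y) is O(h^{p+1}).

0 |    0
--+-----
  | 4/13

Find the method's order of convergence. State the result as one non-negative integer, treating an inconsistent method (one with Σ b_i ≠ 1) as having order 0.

b = (4/13)
c = (0)
Σ b_i: 4/13·1 = 4/13 ≠ 1 ⇒ order 0.

0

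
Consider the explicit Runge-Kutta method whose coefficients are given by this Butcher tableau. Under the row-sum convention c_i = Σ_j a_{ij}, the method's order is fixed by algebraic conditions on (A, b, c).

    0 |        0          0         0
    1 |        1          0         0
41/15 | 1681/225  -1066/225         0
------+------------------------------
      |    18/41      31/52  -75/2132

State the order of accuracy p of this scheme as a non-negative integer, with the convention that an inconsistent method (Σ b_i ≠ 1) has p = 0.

3

b = (18/41, 31/52, -75/2132)
c = (0, 1, 41/15)
Ac = (0, 0, -1066/225)
Σ b_i: 18/41·1 + 31/52·1 + (-75/2132)·1 = 1 ✓
b·c: 31/52·1 + (-75/2132)·41/15 = 1/2 ✓
b·c²: 31/52·1 + (-75/2132)·1681/225 = 1/3 ✓
b·Ac: (-75/2132)·(-1066/225) = 1/6 ✓; 3 stages ⇒ order 3.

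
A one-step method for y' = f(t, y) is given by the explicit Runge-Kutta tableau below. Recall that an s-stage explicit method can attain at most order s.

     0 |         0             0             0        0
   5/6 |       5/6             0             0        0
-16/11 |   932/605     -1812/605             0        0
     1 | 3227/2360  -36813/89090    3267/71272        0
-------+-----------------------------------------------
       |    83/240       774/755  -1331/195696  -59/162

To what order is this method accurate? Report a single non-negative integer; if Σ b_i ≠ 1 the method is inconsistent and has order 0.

4

b = (83/240, 774/755, -1331/195696, -59/162)
c = (0, 5/6, -16/11, 1)
Ac = (0, 0, -302/121, -97/236)
Σ b_i: 83/240·1 + 774/755·1 + (-1331/195696)·1 + (-59/162)·1 = 1 ✓
b·c: 774/755·5/6 + (-1331/195696)·(-16/11) + (-59/162)·1 = 1/2 ✓
b·c²: 774/755·25/36 + (-1331/195696)·256/121 + (-59/162)·1 = 1/3 ✓
b·Ac: (-1331/195696)·(-302/121) + (-59/162)·(-97/236) = 1/6 ✓
b·c³: 774/755·125/216 + (-1331/195696)·(-4096/1331) + (-59/162)·1 = 1/4 ✓
b·(c∘Ac): (-1331/195696)·4832/1331 + (-59/162)·(-97/236) = 1/8 ✓
b·Ac²: (-1331/195696)·(-755/363) + (-59/162)·(-269/1416) = 1/12 ✓
b·A²c: (-59/162)·(-27/236) = 1/24 ✓; 4 stages ⇒ order 4.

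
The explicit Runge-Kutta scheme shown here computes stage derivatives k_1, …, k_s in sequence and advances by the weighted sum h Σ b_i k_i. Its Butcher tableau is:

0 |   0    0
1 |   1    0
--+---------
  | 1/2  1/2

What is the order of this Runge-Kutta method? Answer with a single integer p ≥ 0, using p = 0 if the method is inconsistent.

b = (1/2, 1/2)
c = (0, 1)
Σ b_i: 1/2·1 + 1/2·1 = 1 ✓
b·c: 1/2·1 = 1/2 ✓; 2 stages ⇒ order 2.

2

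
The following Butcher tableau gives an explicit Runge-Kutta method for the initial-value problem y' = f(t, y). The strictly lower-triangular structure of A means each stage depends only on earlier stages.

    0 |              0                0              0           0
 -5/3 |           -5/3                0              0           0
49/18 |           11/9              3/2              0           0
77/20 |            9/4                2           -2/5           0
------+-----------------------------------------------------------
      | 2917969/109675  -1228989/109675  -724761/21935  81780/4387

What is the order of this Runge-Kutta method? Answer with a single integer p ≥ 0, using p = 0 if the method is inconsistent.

3

b = (2917969/109675, -1228989/109675, -724761/21935, 81780/4387)
c = (0, -5/3, 49/18, 77/20)
Ac = (0, 0, -5/2, -199/45)
Σ b_i: 2917969/109675·1 + (-1228989/109675)·1 + (-724761/21935)·1 + 81780/4387·1 = 1 ✓
b·c: (-1228989/109675)·(-5/3) + (-724761/21935)·49/18 + 81780/4387·77/20 = 1/2 ✓
b·c²: (-1228989/109675)·25/9 + (-724761/21935)·2401/324 + 81780/4387·5929/400 = 1/3 ✓
b·Ac: (-724761/21935)·(-5/2) + 81780/4387·(-199/45) = 1/6 ✓
b·c³: (-1228989/109675)·(-125/27) + (-724761/21935)·117649/5832 + 81780/4387·456533/8000 = 21280069729/47379600 ≠ 1/4 ⇒ order 3.
b·(c∘Ac): (-724761/21935)·(-245/36) + 81780/4387·(-15323/900) = -24352181/263220 ≠ 1/8
b·Ac²: (-724761/21935)·25/6 + 81780/4387·2099/810 = -21170497/236898 ≠ 1/12
b·A²c: 81780/4387·1 = 81780/4387 ≠ 1/24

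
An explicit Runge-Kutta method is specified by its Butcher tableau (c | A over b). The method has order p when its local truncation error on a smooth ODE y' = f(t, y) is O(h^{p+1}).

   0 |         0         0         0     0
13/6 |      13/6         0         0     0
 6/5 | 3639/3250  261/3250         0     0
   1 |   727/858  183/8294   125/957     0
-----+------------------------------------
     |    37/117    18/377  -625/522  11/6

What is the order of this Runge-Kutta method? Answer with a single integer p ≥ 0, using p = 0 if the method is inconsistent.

b = (37/117, 18/377, -625/522, 11/6)
c = (0, 13/6, 6/5, 1)
Ac = (0, 0, 87/500, 9/44)
Σ b_i: 37/117·1 + 18/377·1 + (-625/522)·1 + 11/6·1 = 1 ✓
b·c: 18/377·13/6 + (-625/522)·6/5 + 11/6·1 = 1/2 ✓
b·c²: 18/377·169/36 + (-625/522)·36/25 + 11/6·1 = 1/3 ✓
b·Ac: (-625/522)·87/500 + 11/6·9/44 = 1/6 ✓
b·c³: 18/377·2197/216 + (-625/522)·216/125 + 11/6·1 = 1/4 ✓
b·(c∘Ac): (-625/522)·261/1250 + 11/6·9/44 = 1/8 ✓
b·Ac²: (-625/522)·377/1000 + 11/6·7/24 = 1/12 ✓
b·A²c: 11/6·1/44 = 1/24 ✓; 4 stages ⇒ order 4.

4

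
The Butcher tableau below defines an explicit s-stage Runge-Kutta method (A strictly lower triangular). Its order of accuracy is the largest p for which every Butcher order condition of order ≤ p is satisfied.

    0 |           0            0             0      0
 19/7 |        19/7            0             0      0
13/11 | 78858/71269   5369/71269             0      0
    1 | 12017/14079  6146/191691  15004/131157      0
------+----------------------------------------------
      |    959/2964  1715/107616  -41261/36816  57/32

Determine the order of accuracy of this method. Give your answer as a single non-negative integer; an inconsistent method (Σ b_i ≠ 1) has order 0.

b = (959/2964, 1715/107616, -41261/36816, 57/32)
c = (0, 19/7, 13/11, 1)
Ac = (0, 0, 767/3751, 2/9)
Σ b_i: 959/2964·1 + 1715/107616·1 + (-41261/36816)·1 + 57/32·1 = 1 ✓
b·c: 1715/107616·19/7 + (-41261/36816)·13/11 + 57/32·1 = 1/2 ✓
b·c²: 1715/107616·361/49 + (-41261/36816)·169/121 + 57/32·1 = 1/3 ✓
b·Ac: (-41261/36816)·767/3751 + 57/32·2/9 = 1/6 ✓
b·c³: 1715/107616·6859/343 + (-41261/36816)·2197/1331 + 57/32·1 = 1/4 ✓
b·(c∘Ac): (-41261/36816)·9971/41261 + 57/32·2/9 = 1/8 ✓
b·Ac²: (-41261/36816)·14573/26257 + 57/32·158/399 = 1/12 ✓
b·A²c: 57/32·4/171 = 1/24 ✓; 4 stages ⇒ order 4.

4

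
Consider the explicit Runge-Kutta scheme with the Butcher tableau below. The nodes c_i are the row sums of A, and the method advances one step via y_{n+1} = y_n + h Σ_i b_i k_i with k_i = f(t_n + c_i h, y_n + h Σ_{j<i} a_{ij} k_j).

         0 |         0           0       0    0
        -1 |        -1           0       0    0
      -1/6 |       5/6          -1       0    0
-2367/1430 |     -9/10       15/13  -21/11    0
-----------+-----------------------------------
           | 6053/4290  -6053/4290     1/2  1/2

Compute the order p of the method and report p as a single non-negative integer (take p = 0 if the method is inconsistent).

b = (6053/4290, -6053/4290, 1/2, 1/2)
c = (0, -1, -1/6, -2367/1430)
Ac = (0, 0, 1, -239/286)
Σ b_i: 6053/4290·1 + (-6053/4290)·1 + 1/2·1 + 1/2·1 = 1 ✓
b·c: (-6053/4290)·(-1) + 1/2·(-1/6) + 1/2·(-2367/1430) = 1/2 ✓
b·c²: (-6053/4290)·1 + 1/2·1/36 + 1/2·5602689/2044900 = -499657/18404100 ≠ 1/3 ⇒ order 2.
b·Ac: 1/2·1 + 1/2·(-239/286) = 47/572 ≠ 1/6

2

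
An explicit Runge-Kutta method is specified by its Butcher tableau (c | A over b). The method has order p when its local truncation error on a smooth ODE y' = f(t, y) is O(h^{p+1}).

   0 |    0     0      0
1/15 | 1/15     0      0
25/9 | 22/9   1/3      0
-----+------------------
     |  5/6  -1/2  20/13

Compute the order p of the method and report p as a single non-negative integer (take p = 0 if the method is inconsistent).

b = (5/6, -1/2, 20/13)
c = (0, 1/15, 25/9)
Ac = (0, 0, 1/45)
Σ b_i: 5/6·1 + (-1/2)·1 + 20/13·1 = 73/39 ≠ 1 ⇒ order 0.

0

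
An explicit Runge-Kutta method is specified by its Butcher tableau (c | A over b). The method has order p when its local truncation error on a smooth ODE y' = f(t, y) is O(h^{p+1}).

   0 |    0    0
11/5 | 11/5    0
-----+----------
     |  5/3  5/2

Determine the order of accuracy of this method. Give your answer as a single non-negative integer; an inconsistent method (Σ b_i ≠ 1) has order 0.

0

b = (5/3, 5/2)
c = (0, 11/5)
Σ b_i: 5/3·1 + 5/2·1 = 25/6 ≠ 1 ⇒ order 0.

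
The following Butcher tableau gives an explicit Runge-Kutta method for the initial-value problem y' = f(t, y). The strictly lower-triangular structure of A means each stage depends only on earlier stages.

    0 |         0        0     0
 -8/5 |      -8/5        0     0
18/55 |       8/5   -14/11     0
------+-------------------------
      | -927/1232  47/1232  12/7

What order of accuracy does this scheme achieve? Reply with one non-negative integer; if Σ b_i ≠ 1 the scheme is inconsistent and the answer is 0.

2

b = (-927/1232, 47/1232, 12/7)
c = (0, -8/5, 18/55)
Ac = (0, 0, 112/55)
Σ b_i: (-927/1232)·1 + 47/1232·1 + 12/7·1 = 1 ✓
b·c: 47/1232·(-8/5) + 12/7·18/55 = 1/2 ✓
b·c²: 47/1232·64/25 + 12/7·324/3025 = 5956/21175 ≠ 1/3 ⇒ order 2.
b·Ac: 12/7·112/55 = 192/55 ≠ 1/6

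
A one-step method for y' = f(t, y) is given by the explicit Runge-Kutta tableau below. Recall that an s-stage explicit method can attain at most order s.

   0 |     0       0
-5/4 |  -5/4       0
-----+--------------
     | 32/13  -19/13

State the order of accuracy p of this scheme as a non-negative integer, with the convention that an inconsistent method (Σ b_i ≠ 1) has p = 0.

b = (32/13, -19/13)
c = (0, -5/4)
Σ b_i: 32/13·1 + (-19/13)·1 = 1 ✓
b·c: (-19/13)·(-5/4) = 95/52 ≠ 1/2 ⇒ order 1.

1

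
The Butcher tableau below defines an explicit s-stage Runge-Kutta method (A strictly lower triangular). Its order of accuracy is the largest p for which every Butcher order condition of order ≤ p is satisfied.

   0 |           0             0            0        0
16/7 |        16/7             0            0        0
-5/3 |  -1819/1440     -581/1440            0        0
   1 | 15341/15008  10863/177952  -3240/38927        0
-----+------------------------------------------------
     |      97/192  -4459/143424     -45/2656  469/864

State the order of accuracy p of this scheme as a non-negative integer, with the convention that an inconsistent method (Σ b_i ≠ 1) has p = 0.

b = (97/192, -4459/143424, -45/2656, 469/864)
c = (0, 16/7, -5/3, 1)
Ac = (0, 0, -83/90, 261/938)
Σ b_i: 97/192·1 + (-4459/143424)·1 + (-45/2656)·1 + 469/864·1 = 1 ✓
b·c: (-4459/143424)·16/7 + (-45/2656)·(-5/3) + 469/864·1 = 1/2 ✓
b·c²: (-4459/143424)·256/49 + (-45/2656)·25/9 + 469/864·1 = 1/3 ✓
b·Ac: (-45/2656)·(-83/90) + 469/864·261/938 = 1/6 ✓
b·c³: (-4459/143424)·4096/343 + (-45/2656)·(-125/27) + 469/864·1 = 1/4 ✓
b·(c∘Ac): (-45/2656)·83/54 + 469/864·261/938 = 1/8 ✓
b·Ac²: (-45/2656)·(-664/315) + 469/864·288/3283 = 1/12 ✓
b·A²c: 469/864·36/469 = 1/24 ✓; 4 stages ⇒ order 4.

4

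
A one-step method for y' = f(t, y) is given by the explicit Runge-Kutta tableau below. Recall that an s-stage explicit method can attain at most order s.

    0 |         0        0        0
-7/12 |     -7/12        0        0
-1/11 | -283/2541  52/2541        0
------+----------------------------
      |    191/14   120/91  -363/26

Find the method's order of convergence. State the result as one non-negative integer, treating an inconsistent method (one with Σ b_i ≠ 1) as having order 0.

b = (191/14, 120/91, -363/26)
c = (0, -7/12, -1/11)
Ac = (0, 0, -13/1089)
Σ b_i: 191/14·1 + 120/91·1 + (-363/26)·1 = 1 ✓
b·c: 120/91·(-7/12) + (-363/26)·(-1/11) = 1/2 ✓
b·c²: 120/91·49/144 + (-363/26)·1/121 = 1/3 ✓
b·Ac: (-363/26)·(-13/1089) = 1/6 ✓; 3 stages ⇒ order 3.

3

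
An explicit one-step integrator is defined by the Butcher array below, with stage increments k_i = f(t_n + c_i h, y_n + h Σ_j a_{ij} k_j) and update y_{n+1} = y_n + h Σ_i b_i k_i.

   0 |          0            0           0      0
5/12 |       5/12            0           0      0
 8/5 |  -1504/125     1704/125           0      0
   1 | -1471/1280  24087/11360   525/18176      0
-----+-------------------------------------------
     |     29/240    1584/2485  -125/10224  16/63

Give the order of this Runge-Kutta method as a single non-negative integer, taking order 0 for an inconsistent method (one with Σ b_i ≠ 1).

4

b = (29/240, 1584/2485, -125/10224, 16/63)
c = (0, 5/12, 8/5, 1)
Ac = (0, 0, 142/25, 119/128)
Σ b_i: 29/240·1 + 1584/2485·1 + (-125/10224)·1 + 16/63·1 = 1 ✓
b·c: 1584/2485·5/12 + (-125/10224)·8/5 + 16/63·1 = 1/2 ✓
b·c²: 1584/2485·25/144 + (-125/10224)·64/25 + 16/63·1 = 1/3 ✓
b·Ac: (-125/10224)·142/25 + 16/63·119/128 = 1/6 ✓
b·c³: 1584/2485·125/1728 + (-125/10224)·512/125 + 16/63·1 = 1/4 ✓
b·(c∘Ac): (-125/10224)·1136/125 + 16/63·119/128 = 1/8 ✓
b·Ac²: (-125/10224)·71/30 + 16/63·679/1536 = 1/12 ✓
b·A²c: 16/63·21/128 = 1/24 ✓; 4 stages ⇒ order 4.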